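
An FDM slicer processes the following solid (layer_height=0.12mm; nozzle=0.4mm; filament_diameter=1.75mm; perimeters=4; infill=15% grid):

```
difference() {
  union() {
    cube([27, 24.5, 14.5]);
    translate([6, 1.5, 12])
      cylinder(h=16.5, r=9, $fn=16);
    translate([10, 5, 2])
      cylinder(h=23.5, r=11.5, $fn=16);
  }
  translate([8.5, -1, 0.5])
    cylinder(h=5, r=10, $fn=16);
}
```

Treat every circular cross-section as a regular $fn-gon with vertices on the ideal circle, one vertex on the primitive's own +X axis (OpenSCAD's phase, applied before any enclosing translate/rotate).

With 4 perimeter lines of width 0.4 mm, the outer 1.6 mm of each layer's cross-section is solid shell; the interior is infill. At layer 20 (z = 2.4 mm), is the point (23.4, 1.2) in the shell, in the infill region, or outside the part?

At z = 2.4 mm: the 27×24.5 cube contributes its full rectangle; the cylinder at (6, 1.5) is absent (z outside [12, 28.5]); the cylinder at (10, 5): section is a regular 16-gon, circumradius r=11.5; Merging all regions: the regions partially overlap (shared area 302.40 mm²), so overlapping operands fuse into one piece — 1 connected region; the cylinder at (8.5, -1): section is a regular 16-gon, circumradius r=10; Subtracting the remaining from the first: starting from the result so far, the r=10 cylinder at (8.5, -1) partially overlaps it — only the 222.30 mm² overlap (of its 306.15 mm²) is removed, clipping the outline — 1 connected region. Overall, the cross-section is a single solid region. The nearest boundary edge runs (27.00, 0.00)→(20.22, 0.00); distance from the point to it = 1.20 mm. The point is inside the cross-section, 1.20 mm from the nearest boundary — within the 1.6 mm shell band (4 × 0.4).

shell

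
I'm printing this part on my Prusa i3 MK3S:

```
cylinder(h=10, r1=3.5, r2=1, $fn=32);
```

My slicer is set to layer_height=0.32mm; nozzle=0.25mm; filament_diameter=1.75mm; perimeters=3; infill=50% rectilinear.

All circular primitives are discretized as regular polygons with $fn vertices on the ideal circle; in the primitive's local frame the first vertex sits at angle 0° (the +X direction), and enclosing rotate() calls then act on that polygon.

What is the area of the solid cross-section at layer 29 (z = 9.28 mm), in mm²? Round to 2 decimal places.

At z = 9.28 mm: the cone: at t=0.928 of its height the radius interpolates to r₁+(r₂−r₁)t = 1.180, giving a regular 32-gon of that circumradius (area = (32/2)·1.180²·sin(360°/32) = 4.35 mm²). Overall, the cross-section is a single solid region. Net area = 4.35 mm².

4.35 mm²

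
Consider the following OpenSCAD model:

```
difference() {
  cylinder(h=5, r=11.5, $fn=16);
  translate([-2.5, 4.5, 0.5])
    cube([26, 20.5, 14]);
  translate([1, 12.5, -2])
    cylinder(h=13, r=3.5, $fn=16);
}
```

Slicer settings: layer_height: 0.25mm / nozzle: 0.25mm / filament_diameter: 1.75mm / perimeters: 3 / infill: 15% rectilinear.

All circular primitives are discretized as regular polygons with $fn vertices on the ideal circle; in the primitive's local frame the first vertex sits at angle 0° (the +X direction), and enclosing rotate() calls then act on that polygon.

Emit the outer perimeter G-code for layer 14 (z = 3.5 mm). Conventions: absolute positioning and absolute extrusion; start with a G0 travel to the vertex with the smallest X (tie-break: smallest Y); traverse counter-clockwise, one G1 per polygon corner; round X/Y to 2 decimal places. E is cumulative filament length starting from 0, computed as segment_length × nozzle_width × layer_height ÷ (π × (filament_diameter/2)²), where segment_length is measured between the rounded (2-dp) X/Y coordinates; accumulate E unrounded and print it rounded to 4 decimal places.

G0 X-11.50 Y0.00 Z3.50
G1 X-10.62 Y-4.40 E0.1166
G1 X-8.13 Y-8.13 E0.2331
G1 X-4.40 Y-10.62 E0.3497
G1 X0.00 Y-11.50 E0.4663
G1 X4.40 Y-10.62 E0.5829
G1 X8.13 Y-8.13 E0.6994
G1 X10.62 Y-4.40 E0.8159
G1 X11.50 Y0.00 E0.9325
G1 X10.62 Y4.40 E1.0491
G1 X10.56 Y4.50 E1.0521
G1 X-2.50 Y4.50 E1.3915
G1 X-2.50 Y11.00 E1.5604
G1 X-4.40 Y10.62 E1.6108
G1 X-8.13 Y8.13 E1.7273
G1 X-10.62 Y4.40 E1.8438
G1 X-11.50 Y0.00 E1.9604

At z = 3.5 mm: the cylinder: section is a regular 16-gon, circumradius r=11.5; the cube at (-2.5, 4.5) (footprint 26×20.5) is included at this height; the r=3.5 cylinder at (1, 12.5) gives a regular 16-gon of circumradius 3.5 (constant along its height); After the difference (first − rest): starting from the r=11.5 cylinder, the 26×20.5 cube at (-2.5, 4.5) partially overlaps it — only the 68.36 mm² overlap (of its 533.00 mm²) is removed, clipping the outline; the r=3.5 cylinder at (1, 12.5) misses the remaining region (no effect) — 1 connected region. The outline is a single polygon with 16 vertices. Extrusion per mm of travel: 0.25 × 0.25 / (π × 0.875²) = 0.025984. Accumulating E over each segment gives final E = 1.9604.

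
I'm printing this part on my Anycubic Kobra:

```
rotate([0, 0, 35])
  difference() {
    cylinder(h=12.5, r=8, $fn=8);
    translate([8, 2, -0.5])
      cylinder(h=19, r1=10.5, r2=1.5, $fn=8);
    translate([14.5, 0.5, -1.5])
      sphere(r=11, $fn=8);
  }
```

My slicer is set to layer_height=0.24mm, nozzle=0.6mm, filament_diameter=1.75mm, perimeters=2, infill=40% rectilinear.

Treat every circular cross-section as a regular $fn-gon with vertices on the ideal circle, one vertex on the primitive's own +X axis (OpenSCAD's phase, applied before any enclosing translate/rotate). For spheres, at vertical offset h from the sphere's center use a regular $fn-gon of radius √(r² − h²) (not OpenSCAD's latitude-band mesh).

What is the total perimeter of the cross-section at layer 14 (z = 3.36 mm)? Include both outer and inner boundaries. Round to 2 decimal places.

At z = 3.36 mm: the cylinder: section is a regular 8-gon, circumradius r=8 (perimeter = 2·8·8.000·sin(180°/8) = 48.98 mm); the cone at (8, 2) (r1=10.5→r2=1.5) has section circumradius 8.672 here — a regular 8-gon (perimeter = 2·8·8.672·sin(180°/8) = 53.10 mm); the r=11 sphere at (14.5, 0.5) slices to a regular 8-gon of circumradius 9.868 (√(r²−h²) with h=4.86 from center) (perimeter = 2·8·9.868·sin(180°/8) = 60.42 mm); After the difference (first − rest): starting from the r=8 cylinder, the cone at (8, 2) partially overlaps it — only the 71.71 mm² overlap (of its 212.69 mm²) is removed, clipping the outline; the r=11 sphere at (14.5, 0.5) misses the remaining region (no effect) — boundary = 48.71 mm; (whole slice rotated 35° about Z — lengths, areas and connectivity unchanged). Overall, the cross-section is a single solid region. Total boundary length (outer) = 48.71 mm.

48.71 mm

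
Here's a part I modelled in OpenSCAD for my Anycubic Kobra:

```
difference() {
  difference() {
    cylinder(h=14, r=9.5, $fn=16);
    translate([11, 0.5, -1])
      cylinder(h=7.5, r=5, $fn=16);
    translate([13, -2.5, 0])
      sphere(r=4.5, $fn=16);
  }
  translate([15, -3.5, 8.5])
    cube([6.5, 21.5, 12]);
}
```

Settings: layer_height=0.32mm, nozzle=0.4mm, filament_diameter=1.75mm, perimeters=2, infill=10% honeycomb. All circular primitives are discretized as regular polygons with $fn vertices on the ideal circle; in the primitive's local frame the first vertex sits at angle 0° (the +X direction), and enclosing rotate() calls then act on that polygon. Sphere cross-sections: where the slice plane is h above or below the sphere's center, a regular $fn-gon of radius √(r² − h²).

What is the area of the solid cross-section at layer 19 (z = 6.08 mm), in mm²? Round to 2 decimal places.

At z = 6.08 mm: the cylinder: section is a regular 16-gon, circumradius r=9.5 (area = (16/2)·9.500²·sin(360°/16) = 276.30 mm²); the cylinder at (11, 0.5): section is a regular 16-gon, circumradius r=5 (area = (16/2)·5.000²·sin(360°/16) = 76.54 mm²); the sphere at (13, -2.5) is not intersected at this z (|z−center|=6.080 > r=4.5); Subtracting the remaining from the first: starting from the r=9.5 cylinder (276.30 mm²), the r=5 cylinder at (11, 0.5) partially overlaps it — only the 19.30 mm² overlap (of its 76.54 mm²) is removed, clipping the outline — area = 257.00 mm²; the cube at (15, -3.5) is absent (z outside [8.5, 20.5]); Subtracting the remaining from the first: none of the subtracted shapes is present at this height, so that combined region is unchanged — area = 257.00 mm². Overall, the cross-section is a single solid region. Net area = 257.00 mm².

257.00 mm²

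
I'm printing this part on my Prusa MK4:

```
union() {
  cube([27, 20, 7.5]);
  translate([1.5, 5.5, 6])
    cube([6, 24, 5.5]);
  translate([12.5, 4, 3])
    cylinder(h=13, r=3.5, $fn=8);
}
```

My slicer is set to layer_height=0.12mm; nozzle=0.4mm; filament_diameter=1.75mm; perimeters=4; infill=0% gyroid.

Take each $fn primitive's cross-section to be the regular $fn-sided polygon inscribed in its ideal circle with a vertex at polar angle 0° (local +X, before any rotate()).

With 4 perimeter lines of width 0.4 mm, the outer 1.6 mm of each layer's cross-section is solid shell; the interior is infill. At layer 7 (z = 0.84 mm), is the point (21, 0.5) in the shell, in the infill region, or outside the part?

At z = 0.84 mm: the 27×20 cube contributes its full rectangle; the cube at (1.5, 5.5) is not intersected at this z (z outside [6, 11.5]); the cylinder at (12.5, 4) does not reach this height (z outside [3, 16]); Merging all regions: only the 27×20 cube is present, so the union is just that shape — 1 connected region. Overall, the cross-section is a single solid region. The nearest boundary edge runs (0.00, 0.00)→(27.00, 0.00); distance from the point to it = 0.50 mm. The point is inside the cross-section, 0.50 mm from the nearest boundary — within the 1.6 mm shell band (4 × 0.4).

shell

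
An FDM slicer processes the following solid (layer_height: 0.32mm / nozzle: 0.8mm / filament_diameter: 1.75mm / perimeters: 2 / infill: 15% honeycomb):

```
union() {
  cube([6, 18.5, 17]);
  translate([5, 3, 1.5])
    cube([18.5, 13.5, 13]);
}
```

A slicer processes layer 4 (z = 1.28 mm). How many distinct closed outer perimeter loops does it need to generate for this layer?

At z = 1.28 mm: the cube is present — its section is the full 6×18.5 rectangle; the cube at (5, 3) is not intersected at this z (z outside [1.5, 14.5]); Merging all regions: only the 6×18.5 cube is present, so the union is just that shape — 1 connected region. The result has 1 disconnected region.

1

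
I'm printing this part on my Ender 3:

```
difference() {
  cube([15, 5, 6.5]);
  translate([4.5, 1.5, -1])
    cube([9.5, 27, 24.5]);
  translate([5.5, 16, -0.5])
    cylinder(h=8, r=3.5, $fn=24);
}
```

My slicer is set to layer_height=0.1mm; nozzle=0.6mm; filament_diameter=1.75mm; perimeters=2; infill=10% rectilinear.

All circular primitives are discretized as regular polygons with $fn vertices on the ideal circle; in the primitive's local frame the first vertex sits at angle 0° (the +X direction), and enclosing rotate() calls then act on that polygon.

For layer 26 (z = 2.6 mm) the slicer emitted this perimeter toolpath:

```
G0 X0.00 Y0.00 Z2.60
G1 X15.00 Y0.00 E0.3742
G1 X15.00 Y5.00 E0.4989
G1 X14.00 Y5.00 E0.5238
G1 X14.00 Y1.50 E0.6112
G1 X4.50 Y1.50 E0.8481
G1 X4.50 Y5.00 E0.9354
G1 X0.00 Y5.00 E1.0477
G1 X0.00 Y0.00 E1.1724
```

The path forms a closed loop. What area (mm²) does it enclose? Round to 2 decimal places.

Apply the shoelace formula to the sequence of (X, Y) vertices; enclosed area = 41.75 mm².

41.75 mm²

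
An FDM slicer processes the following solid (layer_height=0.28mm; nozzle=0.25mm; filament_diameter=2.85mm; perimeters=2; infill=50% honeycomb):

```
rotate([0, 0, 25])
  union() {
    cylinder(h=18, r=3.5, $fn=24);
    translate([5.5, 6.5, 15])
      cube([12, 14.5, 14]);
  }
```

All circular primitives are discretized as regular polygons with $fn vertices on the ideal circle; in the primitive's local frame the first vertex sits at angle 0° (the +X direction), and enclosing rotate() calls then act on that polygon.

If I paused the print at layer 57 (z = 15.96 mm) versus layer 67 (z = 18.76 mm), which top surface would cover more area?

layer 57 (z = 15.96 mm)

Layer 57 (z = 15.96): the cylinder: section is a regular 24-gon, circumradius r=3.5 (area = (24/2)·3.500²·sin(360°/24) = 38.05 mm²); the cube at (5.5, 6.5) (footprint 12×14.5) is included at this height (area 174.00 mm²); Taking the union: the 2 present regions are separate (no shared area or edge), so areas and boundary lengths simply add and each stays a separate island — area = 212.05 mm²; (whole slice rotated 25° about Z — lengths, areas and connectivity unchanged). So its area = 212.05 mm². Layer 67 (z = 18.76): the cylinder is not intersected at this z (z outside [0, 18]); the 12×14.5 cube at (5.5, 6.5) contributes its full rectangle (area 174.00 mm²); Taking the union: only the 12×14.5 cube at (5.5, 6.5) is present, so the union is just that shape — area = 174.00 mm²; (whole slice rotated 25° about Z — lengths, areas and connectivity unchanged). So its area = 174.00 mm². Layer 57 is larger (212.05 vs 174.00 mm²).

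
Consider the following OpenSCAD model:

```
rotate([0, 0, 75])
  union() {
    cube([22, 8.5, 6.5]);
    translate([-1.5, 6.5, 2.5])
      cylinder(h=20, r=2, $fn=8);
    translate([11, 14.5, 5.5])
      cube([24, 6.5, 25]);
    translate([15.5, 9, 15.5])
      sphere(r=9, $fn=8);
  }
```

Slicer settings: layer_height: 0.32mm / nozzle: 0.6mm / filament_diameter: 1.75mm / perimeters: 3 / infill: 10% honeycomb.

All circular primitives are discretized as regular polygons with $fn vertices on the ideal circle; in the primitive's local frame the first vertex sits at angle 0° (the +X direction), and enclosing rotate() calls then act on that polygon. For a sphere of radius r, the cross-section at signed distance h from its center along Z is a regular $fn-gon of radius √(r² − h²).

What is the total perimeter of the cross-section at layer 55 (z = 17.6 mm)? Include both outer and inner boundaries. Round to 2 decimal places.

At z = 17.6 mm: the cube does not reach this height (z outside [0, 6.5]); the r=2 cylinder at (-1.5, 6.5) contributes a regular 8-gon of circumradius 2 (perimeter = 2·8·2.000·sin(180°/8) = 12.25 mm); the cube at (11, 14.5) (footprint 24×6.5) is included at this height (perimeter 61.00 mm); the r=9 sphere at (15.5, 9) contributes a regular 8-gon of circumradius √(9²−2.1²) = 8.752 (perimeter = 2·8·8.752·sin(180°/8) = 53.59 mm); Combining (union): the regions partially overlap (shared area 22.73 mm²), so the edge portions inside another operand are dropped and the merged outline is re-measured after clipping — boundary = 102.16 mm; (rotated 75° about Z; rotation is an isometry so areas/perimeters/island counts are preserved). Overall, the cross-section has 2 separate islands. Total boundary length (outer) = 102.16 mm.

102.16 mm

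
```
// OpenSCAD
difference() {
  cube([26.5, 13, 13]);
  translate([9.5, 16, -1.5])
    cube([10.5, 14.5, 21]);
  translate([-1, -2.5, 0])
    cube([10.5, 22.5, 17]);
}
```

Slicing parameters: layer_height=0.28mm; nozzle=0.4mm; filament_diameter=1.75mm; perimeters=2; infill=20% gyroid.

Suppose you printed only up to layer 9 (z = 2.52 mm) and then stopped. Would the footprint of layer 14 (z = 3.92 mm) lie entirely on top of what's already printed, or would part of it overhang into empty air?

entirely on top

Compare the two slices. At z = 2.52: the cube is present — its section is the full 26.5×13 rectangle (area 344.50 mm²); the cube at (9.5, 16) is present — its section is the full 10.5×14.5 rectangle (area 152.25 mm²); the cube at (-1, -2.5) is present — its section is the full 10.5×22.5 rectangle (area 236.25 mm²); After the difference (first − rest): starting from the 26.5×13 cube (344.50 mm²), the 10.5×14.5 cube at (9.5, 16) misses the remaining region (no effect); the 10.5×22.5 cube at (-1, -2.5) partially overlaps it — only the 123.50 mm² overlap (of its 236.25 mm²) is removed, clipping the outline — area = 221.00 mm². At z = 3.92: the cube is present — its section is the full 26.5×13 rectangle (area 344.50 mm²); the 10.5×14.5 cube at (9.5, 16) contributes its full rectangle (area 152.25 mm²); the cube at (-1, -2.5) is present — its section is the full 10.5×22.5 rectangle (area 236.25 mm²); Subtracting the remaining from the first: starting from the 26.5×13 cube (344.50 mm²), the 10.5×14.5 cube at (9.5, 16) misses the remaining region (no effect); the 10.5×22.5 cube at (-1, -2.5) partially overlaps it — only the 123.50 mm² overlap (of its 236.25 mm²) is removed, clipping the outline — area = 221.00 mm². Checking containment: the cross-section at z = 3.92 is a subset of the cross-section at z = 2.52.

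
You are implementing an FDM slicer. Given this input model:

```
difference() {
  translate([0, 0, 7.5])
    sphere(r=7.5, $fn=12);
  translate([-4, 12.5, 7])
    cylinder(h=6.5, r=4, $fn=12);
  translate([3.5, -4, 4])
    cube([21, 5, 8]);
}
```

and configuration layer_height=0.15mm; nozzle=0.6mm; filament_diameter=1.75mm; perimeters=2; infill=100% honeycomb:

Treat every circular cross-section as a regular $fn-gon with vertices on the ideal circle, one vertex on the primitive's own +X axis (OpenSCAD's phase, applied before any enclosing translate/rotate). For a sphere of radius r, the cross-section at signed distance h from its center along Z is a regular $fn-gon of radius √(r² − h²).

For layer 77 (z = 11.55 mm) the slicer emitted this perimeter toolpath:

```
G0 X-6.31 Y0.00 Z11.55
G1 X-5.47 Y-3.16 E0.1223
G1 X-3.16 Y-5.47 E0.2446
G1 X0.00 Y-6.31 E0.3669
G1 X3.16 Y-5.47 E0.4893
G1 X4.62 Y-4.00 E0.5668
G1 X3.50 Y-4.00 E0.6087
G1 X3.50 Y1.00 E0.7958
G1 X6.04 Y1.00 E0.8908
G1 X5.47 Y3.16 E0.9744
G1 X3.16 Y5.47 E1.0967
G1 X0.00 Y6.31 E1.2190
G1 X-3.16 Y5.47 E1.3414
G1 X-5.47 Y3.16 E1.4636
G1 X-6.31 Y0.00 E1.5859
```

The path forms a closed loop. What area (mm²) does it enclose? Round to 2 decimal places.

Apply the shoelace formula to the sequence of (X, Y) vertices; enclosed area = 108.09 mm².

108.09 mm²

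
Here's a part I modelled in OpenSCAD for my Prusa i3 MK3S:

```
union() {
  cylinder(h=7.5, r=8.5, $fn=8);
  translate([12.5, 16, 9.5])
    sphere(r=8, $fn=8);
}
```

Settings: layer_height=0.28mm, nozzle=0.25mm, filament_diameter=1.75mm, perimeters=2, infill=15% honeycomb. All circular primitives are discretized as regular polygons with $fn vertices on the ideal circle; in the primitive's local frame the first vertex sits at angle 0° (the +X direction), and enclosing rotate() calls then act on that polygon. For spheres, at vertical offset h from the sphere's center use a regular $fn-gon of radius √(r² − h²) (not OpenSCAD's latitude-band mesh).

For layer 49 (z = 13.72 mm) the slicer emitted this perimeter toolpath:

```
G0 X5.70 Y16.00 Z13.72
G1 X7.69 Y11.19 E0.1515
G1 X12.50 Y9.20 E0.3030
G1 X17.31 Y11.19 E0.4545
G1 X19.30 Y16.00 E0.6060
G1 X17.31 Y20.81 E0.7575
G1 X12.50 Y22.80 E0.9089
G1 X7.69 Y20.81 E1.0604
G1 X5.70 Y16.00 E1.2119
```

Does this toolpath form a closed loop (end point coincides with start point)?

Start point (G0): (5.70, 16.00). End point (last G1): the path returns to the start — closed.

yes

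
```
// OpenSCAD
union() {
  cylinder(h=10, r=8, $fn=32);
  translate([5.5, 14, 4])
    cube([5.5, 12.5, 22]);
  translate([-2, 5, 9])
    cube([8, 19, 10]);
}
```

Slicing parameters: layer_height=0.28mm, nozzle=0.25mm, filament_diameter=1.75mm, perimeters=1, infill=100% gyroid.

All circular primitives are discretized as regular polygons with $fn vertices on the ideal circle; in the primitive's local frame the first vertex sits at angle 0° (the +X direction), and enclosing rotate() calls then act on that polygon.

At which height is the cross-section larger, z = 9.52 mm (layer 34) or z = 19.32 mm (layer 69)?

layer 34 (z = 9.52 mm)

Layer 34 (z = 9.52): the r=8 cylinder contributes a regular 32-gon of circumradius 8 (area = (32/2)·8.000²·sin(360°/32) = 199.77 mm²); the cube at (5.5, 14) is present — its section is the full 5.5×12.5 rectangle (area 68.75 mm²); the cube at (-2, 5) is present — its section is the full 8×19 rectangle (area 152.00 mm²); Merging all regions: the regions partially overlap — summed areas 420.52 mm² minus the doubly-counted overlap 23.62 mm² gives 396.90 mm² — area = 396.90 mm². So its area = 396.90 mm². Layer 69 (z = 19.32): the cylinder is absent (z outside [0, 10]); the cube at (5.5, 14) (footprint 5.5×12.5) is included at this height (area 68.75 mm²); the cube at (-2, 5) is absent (z outside [9, 19]); Taking the union: only the 5.5×12.5 cube at (5.5, 14) is present, so the union is just that shape — area = 68.75 mm². So its area = 68.75 mm². Layer 34 is larger (396.90 vs 68.75 mm²).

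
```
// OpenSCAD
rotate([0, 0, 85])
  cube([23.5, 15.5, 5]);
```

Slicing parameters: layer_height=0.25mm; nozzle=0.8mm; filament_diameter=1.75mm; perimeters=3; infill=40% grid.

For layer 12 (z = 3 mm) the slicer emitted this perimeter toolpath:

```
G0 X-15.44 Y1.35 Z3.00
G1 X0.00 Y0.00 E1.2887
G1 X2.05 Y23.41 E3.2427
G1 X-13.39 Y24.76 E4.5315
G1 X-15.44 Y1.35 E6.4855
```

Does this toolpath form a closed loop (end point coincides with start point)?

Start point (G0): (-15.44, 1.35). End point (last G1): the path returns to the start — closed.

yes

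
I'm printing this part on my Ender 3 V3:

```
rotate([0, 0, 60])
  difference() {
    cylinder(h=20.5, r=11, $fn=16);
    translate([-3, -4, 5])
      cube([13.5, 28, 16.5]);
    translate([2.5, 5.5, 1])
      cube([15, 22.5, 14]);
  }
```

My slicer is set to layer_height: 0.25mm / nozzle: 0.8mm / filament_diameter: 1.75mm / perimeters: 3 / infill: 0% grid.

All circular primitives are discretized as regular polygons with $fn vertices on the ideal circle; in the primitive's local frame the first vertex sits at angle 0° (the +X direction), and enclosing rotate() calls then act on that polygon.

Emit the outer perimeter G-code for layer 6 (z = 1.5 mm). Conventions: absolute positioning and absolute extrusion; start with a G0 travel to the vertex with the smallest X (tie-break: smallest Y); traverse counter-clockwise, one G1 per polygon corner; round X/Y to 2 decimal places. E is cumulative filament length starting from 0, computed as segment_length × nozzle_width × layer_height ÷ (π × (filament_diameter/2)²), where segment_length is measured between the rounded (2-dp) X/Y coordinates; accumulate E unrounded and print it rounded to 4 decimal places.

At z = 1.5 mm: the r=11 cylinder gives a regular 16-gon of circumradius 11 (constant along its height); the cube at (-3, -4) is not intersected at this z (z outside [5, 21.5]); the cube at (2.5, 5.5) (footprint 15×22.5) is included at this height; After the difference (first − rest): starting from the r=11 cylinder, the 15×22.5 cube at (2.5, 5.5) partially overlaps it — only the 22.38 mm² overlap (of its 337.50 mm²) is removed, clipping the outline — 1 connected region; (rotated 60° about Z; rotation is an isometry so areas/perimeters/island counts are preserved). The outline is a single polygon with 17 vertices. Extrusion per mm of travel: 0.8 × 0.25 / (π × 0.875²) = 0.083150. Accumulating E over each segment gives final E = 5.9635.

G0 X-10.91 Y1.44 Z1.50
G1 X-10.63 Y-2.85 E0.3575
G1 X-8.73 Y-6.70 E0.7145
G1 X-5.50 Y-9.53 E1.0715
G1 X-1.44 Y-10.91 E1.4281
G1 X2.85 Y-10.63 E1.7856
G1 X6.70 Y-8.73 E2.1426
G1 X9.53 Y-5.50 E2.4996
G1 X10.91 Y-1.44 E2.8562
G1 X10.63 Y2.85 E3.2137
G1 X8.73 Y6.70 E3.5707
G1 X5.50 Y9.53 E3.9278
G1 X1.44 Y10.91 E4.2843
G1 X-0.11 Y10.80 E4.4135
G1 X-3.51 Y4.92 E4.9783
G1 X-7.85 Y7.42 E5.3948
G1 X-9.53 Y5.50 E5.6069
G1 X-10.91 Y1.44 E5.9635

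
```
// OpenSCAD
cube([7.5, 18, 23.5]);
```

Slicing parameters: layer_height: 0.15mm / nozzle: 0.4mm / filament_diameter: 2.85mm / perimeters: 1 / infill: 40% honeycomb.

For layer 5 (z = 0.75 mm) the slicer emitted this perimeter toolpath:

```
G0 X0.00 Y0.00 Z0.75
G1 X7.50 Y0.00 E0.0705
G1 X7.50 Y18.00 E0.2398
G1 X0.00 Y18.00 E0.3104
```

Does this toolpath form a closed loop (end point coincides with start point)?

no

Start point (G0): (0.00, 0.00). End point (last G1): the path does not return to the start — open.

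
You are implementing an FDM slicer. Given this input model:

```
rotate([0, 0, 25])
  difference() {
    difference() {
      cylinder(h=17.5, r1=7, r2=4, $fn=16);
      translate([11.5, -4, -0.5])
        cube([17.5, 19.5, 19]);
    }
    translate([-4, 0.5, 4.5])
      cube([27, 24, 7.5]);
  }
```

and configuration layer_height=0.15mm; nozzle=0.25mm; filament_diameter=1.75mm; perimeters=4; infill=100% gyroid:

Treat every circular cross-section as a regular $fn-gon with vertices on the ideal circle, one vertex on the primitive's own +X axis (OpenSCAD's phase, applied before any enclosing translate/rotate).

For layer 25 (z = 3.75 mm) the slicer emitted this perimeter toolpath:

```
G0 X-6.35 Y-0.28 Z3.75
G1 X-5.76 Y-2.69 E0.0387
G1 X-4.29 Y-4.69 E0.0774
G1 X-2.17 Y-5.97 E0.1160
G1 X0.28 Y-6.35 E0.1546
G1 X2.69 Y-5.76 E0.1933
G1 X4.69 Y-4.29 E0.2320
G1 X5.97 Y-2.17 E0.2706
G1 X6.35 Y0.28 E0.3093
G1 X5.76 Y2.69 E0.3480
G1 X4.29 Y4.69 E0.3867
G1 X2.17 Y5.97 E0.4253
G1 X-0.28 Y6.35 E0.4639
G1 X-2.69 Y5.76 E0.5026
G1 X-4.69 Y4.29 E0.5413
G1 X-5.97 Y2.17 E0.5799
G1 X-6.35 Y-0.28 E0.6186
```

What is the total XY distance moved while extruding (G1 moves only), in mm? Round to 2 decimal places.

39.68 mm

Sum the Euclidean lengths of each G1 segment: total = 39.68 mm.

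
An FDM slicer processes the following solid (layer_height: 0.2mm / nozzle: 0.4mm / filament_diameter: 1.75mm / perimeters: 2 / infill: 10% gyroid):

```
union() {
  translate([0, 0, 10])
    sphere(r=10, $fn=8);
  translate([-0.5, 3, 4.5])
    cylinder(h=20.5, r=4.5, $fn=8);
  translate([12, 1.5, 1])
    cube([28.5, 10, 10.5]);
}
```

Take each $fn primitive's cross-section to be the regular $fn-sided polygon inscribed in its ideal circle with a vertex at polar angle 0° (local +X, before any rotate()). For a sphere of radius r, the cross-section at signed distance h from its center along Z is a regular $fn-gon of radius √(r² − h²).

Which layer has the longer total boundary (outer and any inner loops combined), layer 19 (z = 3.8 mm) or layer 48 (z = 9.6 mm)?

Layer 19 (z = 3.8): the r=10 sphere slices to a regular 8-gon of circumradius 7.846 (√(r²−h²) with h=6.2 from center) (perimeter = 2·8·7.846·sin(180°/8) = 48.04 mm); the cylinder at (-0.5, 3) does not reach this height (z outside [4.5, 25]); the cube at (12, 1.5) is present — its section is the full 28.5×10 rectangle (perimeter 77.00 mm); Taking the union: the 2 present regions are separate (no shared area or edge), so areas and boundary lengths simply add and each stays a separate island — boundary = 125.04 mm. So its perimeter = 125.04 mm. Layer 48 (z = 9.6): the r=10 sphere contributes a regular 8-gon of circumradius √(10²−0.4²) = 9.992 (perimeter = 2·8·9.992·sin(180°/8) = 61.18 mm); the cylinder at (-0.5, 3): section is a regular 8-gon, circumradius r=4.5 (perimeter = 2·8·4.500·sin(180°/8) = 27.55 mm); the cube at (12, 1.5) is present — its section is the full 28.5×10 rectangle (perimeter 77.00 mm); Taking the union: the regions partially overlap (shared area 57.28 mm²), so the edge portions inside another operand are dropped and the merged outline is re-measured after clipping — boundary = 138.18 mm. So its perimeter = 138.18 mm. Layer 48 is larger (138.18 vs 125.04 mm).

layer 48 (z = 9.6 mm)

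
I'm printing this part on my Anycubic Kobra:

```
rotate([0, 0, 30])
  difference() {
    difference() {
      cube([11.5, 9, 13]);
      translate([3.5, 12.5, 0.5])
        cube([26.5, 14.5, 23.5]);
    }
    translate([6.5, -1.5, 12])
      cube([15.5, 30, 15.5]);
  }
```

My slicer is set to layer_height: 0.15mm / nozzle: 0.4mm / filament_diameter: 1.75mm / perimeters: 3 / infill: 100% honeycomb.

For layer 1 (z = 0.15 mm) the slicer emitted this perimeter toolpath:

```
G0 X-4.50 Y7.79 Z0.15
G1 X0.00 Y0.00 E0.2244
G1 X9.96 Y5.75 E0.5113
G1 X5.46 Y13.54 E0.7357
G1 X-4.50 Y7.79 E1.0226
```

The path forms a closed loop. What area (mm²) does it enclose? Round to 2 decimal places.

Apply the shoelace formula to the sequence of (X, Y) vertices; enclosed area = 103.46 mm².

103.46 mm²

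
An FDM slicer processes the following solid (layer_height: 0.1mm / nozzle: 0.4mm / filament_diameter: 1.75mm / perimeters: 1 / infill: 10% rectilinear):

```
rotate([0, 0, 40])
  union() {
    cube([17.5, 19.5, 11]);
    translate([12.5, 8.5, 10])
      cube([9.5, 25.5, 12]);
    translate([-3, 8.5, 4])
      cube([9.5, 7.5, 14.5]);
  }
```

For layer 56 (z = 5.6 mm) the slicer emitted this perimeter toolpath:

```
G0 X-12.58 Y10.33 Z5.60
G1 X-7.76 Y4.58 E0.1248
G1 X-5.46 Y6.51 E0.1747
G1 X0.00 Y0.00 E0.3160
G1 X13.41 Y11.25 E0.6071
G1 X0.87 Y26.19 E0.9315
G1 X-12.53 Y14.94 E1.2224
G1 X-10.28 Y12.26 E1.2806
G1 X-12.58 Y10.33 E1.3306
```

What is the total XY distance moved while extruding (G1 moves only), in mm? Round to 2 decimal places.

80.01 mm

Sum the Euclidean lengths of each G1 segment: total = 80.01 mm.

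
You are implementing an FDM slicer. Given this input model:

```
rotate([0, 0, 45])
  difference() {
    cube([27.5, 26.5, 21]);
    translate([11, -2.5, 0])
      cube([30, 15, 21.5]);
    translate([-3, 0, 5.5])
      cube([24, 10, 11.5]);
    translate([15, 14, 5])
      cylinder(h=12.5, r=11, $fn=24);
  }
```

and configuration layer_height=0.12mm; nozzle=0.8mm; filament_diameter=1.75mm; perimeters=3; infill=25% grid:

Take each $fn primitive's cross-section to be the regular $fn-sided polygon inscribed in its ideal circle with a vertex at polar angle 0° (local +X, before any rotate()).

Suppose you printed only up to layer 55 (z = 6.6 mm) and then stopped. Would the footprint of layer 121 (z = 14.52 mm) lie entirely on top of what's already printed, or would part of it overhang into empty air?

Compare the two slices. At z = 6.6: the cube is present — its section is the full 27.5×26.5 rectangle (area 728.75 mm²); the cube at (11, -2.5) is present — its section is the full 30×15 rectangle (area 450.00 mm²); the 24×10 cube at (-3, 0) contributes its full rectangle (area 240.00 mm²); the r=11 cylinder at (15, 14) gives a regular 24-gon of circumradius 11 (constant along its height) (area = (24/2)·11.000²·sin(360°/24) = 375.81 mm²); Taking the first minus the rest: starting from the 27.5×26.5 cube (728.75 mm²), the 30×15 cube at (11, -2.5) partially overlaps it — only the 206.25 mm² overlap (of its 450.00 mm²) is removed, clipping the outline; the 24×10 cube at (-3, 0) partially overlaps it — only the 110.00 mm² overlap (of its 240.00 mm²) is removed, clipping the outline; the r=11 cylinder at (15, 14) partially overlaps it — only the 237.01 mm² overlap (of its 375.81 mm²) is removed, clipping the outline — area = 175.49 mm²; (rotated 45° about Z; rotation is an isometry so areas/perimeters/island counts are preserved). At z = 14.52: the cube (footprint 27.5×26.5) is included at this height (area 728.75 mm²); the cube at (11, -2.5) (footprint 30×15) is included at this height (area 450.00 mm²); the 24×10 cube at (-3, 0) contributes its full rectangle (area 240.00 mm²); the r=11 cylinder at (15, 14) contributes a regular 24-gon of circumradius 11 (area = (24/2)·11.000²·sin(360°/24) = 375.81 mm²); Taking the first minus the rest: starting from the 27.5×26.5 cube (728.75 mm²), the 30×15 cube at (11, -2.5) partially overlaps it — only the 206.25 mm² overlap (of its 450.00 mm²) is removed, clipping the outline; the 24×10 cube at (-3, 0) partially overlaps it — only the 110.00 mm² overlap (of its 240.00 mm²) is removed, clipping the outline; the r=11 cylinder at (15, 14) partially overlaps it — only the 237.01 mm² overlap (of its 375.81 mm²) is removed, clipping the outline — area = 175.49 mm²; (whole slice rotated 45° about Z — lengths, areas and connectivity unchanged). Checking containment: the cross-section at z = 14.52 is a subset of the cross-section at z = 6.6.

entirely on top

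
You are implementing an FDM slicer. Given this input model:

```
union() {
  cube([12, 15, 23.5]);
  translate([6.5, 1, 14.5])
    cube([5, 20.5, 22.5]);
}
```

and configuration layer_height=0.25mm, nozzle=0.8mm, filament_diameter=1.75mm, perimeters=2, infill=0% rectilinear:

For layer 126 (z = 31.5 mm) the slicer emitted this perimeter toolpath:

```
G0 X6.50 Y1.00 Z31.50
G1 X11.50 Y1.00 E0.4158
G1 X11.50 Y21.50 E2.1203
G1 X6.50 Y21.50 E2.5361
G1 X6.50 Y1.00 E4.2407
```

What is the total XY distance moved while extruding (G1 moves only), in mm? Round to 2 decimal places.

Sum the Euclidean lengths of each G1 segment: total = 51.00 mm.

51.00 mm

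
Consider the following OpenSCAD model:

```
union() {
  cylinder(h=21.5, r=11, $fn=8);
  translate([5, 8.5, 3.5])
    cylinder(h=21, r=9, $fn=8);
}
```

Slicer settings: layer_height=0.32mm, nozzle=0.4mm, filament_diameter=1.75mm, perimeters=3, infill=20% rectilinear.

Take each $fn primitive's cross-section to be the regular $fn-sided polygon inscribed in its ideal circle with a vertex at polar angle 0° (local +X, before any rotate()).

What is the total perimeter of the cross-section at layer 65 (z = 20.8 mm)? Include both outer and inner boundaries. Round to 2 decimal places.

82.97 mm

At z = 20.8 mm: the cylinder: section is a regular 8-gon, circumradius r=11 (perimeter = 2·8·11.000·sin(180°/8) = 67.35 mm); the r=9 cylinder at (5, 8.5) gives a regular 8-gon of circumradius 9 (constant along its height) (perimeter = 2·8·9.000·sin(180°/8) = 55.11 mm); Merging all regions: the regions partially overlap (shared area 103.09 mm²), so the edge portions inside another operand are dropped and the merged outline is re-measured after clipping — boundary = 82.97 mm. Overall, the cross-section is a single solid region. Total boundary length (outer) = 82.97 mm.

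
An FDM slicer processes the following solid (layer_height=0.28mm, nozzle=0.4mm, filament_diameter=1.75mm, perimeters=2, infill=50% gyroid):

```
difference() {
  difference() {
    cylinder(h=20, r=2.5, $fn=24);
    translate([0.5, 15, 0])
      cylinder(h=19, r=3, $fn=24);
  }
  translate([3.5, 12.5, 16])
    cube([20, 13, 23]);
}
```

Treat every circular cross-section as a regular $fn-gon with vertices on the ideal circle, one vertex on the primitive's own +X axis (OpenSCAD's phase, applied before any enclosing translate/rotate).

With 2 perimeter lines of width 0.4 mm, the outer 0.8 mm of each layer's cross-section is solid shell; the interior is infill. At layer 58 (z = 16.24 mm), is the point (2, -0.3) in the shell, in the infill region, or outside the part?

shell

At z = 16.24 mm: the r=2.5 cylinder contributes a regular 24-gon of circumradius 2.5; the r=3 cylinder at (0.5, 15) contributes a regular 24-gon of circumradius 3; Subtracting the remaining from the first: starting from the r=2.5 cylinder, the r=3 cylinder at (0.5, 15) misses the remaining region (no effect) — 1 connected region; the 20×13 cube at (3.5, 12.5) contributes its full rectangle; After the difference (first − rest): starting from the result so far, the 20×13 cube at (3.5, 12.5) misses the remaining region (no effect) — 1 connected region. Overall, the cross-section is a single solid region. The nearest boundary edge runs (2.50, 0.00)→(2.41, -0.65); distance from the point to it = 0.46 mm. The point is inside the cross-section, 0.46 mm from the nearest boundary — within the 0.8 mm shell band (2 × 0.4).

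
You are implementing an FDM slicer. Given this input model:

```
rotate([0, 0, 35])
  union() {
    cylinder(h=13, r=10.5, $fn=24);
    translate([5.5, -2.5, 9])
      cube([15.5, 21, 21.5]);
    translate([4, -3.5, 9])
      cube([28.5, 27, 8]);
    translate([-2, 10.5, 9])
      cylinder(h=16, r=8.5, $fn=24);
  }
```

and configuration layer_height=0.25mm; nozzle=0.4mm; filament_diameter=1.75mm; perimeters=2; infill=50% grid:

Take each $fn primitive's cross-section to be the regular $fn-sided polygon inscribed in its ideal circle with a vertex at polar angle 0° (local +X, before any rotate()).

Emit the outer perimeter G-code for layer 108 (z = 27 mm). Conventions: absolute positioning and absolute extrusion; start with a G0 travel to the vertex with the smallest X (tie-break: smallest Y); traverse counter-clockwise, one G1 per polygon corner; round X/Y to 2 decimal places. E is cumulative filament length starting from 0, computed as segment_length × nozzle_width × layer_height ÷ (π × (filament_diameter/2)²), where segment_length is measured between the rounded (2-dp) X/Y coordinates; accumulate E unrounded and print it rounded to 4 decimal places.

G0 X-6.11 Y18.31 Z27.00
G1 X5.94 Y1.11 E0.8731
G1 X18.64 Y10.00 E1.5176
G1 X6.59 Y27.20 E2.3908
G1 X-6.11 Y18.31 E3.0353

At z = 27 mm: the cylinder is not intersected at this z (z outside [0, 13]); the cube at (5.5, -2.5) (footprint 15.5×21) is included at this height; the cube at (4, -3.5) is absent (z outside [9, 17]); the cylinder at (-2, 10.5) is absent (z outside [9, 25]); Merging all regions: only the 15.5×21 cube at (5.5, -2.5) is present, so the union is just that shape — 1 connected region; (whole slice rotated 35° about Z — lengths, areas and connectivity unchanged). The outline is a single polygon with 4 vertices. Extrusion per mm of travel: 0.4 × 0.25 / (π × 0.875²) = 0.041575. Accumulating E over each segment gives final E = 3.0353.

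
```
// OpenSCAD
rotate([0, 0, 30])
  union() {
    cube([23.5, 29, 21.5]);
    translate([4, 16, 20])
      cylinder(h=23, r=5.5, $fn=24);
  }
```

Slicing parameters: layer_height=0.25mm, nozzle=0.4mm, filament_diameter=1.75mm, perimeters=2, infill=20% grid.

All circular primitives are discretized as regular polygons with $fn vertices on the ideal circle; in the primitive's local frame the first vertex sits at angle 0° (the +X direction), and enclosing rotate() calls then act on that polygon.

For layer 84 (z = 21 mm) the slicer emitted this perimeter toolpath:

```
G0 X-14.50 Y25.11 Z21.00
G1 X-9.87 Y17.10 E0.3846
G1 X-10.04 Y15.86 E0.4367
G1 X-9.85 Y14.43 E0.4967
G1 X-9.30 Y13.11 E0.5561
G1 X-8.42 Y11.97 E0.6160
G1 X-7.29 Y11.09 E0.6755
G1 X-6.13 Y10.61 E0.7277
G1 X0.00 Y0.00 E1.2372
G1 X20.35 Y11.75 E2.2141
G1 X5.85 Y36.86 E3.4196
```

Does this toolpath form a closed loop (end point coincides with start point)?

Start point (G0): (-14.50, 25.11). End point (last G1): the path does not return to the start — open.

no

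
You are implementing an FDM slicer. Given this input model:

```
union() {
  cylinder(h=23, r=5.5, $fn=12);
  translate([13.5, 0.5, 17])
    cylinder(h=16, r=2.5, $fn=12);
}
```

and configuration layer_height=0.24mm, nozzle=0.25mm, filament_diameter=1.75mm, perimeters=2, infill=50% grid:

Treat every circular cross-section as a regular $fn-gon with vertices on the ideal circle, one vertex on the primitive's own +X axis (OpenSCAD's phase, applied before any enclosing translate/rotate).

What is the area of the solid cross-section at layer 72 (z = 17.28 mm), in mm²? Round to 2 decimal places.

At z = 17.28 mm: the cylinder: section is a regular 12-gon, circumradius r=5.5 (area = (12/2)·5.500²·sin(360°/12) = 90.75 mm²); the r=2.5 cylinder at (13.5, 0.5) gives a regular 12-gon of circumradius 2.5 (constant along its height) (area = (12/2)·2.500²·sin(360°/12) = 18.75 mm²); Taking the union: the 2 present regions are separate (no shared area or edge), so areas and boundary lengths simply add and each stays a separate island — area = 109.50 mm². Overall, the cross-section has 2 separate islands. Net area = 109.50 mm².

109.50 mm²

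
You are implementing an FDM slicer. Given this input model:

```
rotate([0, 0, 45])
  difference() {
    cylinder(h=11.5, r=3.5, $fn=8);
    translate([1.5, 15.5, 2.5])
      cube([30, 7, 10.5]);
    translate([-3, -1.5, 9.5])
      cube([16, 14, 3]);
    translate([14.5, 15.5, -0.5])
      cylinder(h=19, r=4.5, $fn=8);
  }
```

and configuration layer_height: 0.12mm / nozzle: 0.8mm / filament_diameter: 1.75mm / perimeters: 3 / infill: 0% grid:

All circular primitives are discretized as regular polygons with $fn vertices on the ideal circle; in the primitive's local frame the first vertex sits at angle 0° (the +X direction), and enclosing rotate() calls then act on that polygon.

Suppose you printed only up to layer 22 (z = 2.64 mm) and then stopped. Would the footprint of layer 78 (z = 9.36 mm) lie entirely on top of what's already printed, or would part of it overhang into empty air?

Compare the two slices. At z = 2.64: the r=3.5 cylinder contributes a regular 8-gon of circumradius 3.5 (area = (8/2)·3.500²·sin(360°/8) = 34.65 mm²); the cube at (1.5, 15.5) is present — its section is the full 30×7 rectangle (area 210.00 mm²); the cube at (-3, -1.5) is absent (z outside [9.5, 12.5]); the cylinder at (14.5, 15.5): section is a regular 8-gon, circumradius r=4.5 (area = (8/2)·4.500²·sin(360°/8) = 57.28 mm²); Taking the first minus the rest: starting from the r=3.5 cylinder (34.65 mm²), the 30×7 cube at (1.5, 15.5) misses the remaining region (no effect); the r=4.5 cylinder at (14.5, 15.5) misses the remaining region (no effect) — area = 34.65 mm²; (rotated 45° about Z; rotation is an isometry so areas/perimeters/island counts are preserved). At z = 9.36: the r=3.5 cylinder contributes a regular 8-gon of circumradius 3.5 (area = (8/2)·3.500²·sin(360°/8) = 34.65 mm²); the cube at (1.5, 15.5) is present — its section is the full 30×7 rectangle (area 210.00 mm²); the cube at (-3, -1.5) is not intersected at this z (z outside [9.5, 12.5]); the r=4.5 cylinder at (14.5, 15.5) gives a regular 8-gon of circumradius 4.5 (constant along its height) (area = (8/2)·4.500²·sin(360°/8) = 57.28 mm²); Subtracting the remaining from the first: starting from the r=3.5 cylinder (34.65 mm²), the 30×7 cube at (1.5, 15.5) misses the remaining region (no effect); the r=4.5 cylinder at (14.5, 15.5) misses the remaining region (no effect) — area = 34.65 mm²; (whole slice rotated 45° about Z — lengths, areas and connectivity unchanged). Checking containment: the cross-section at z = 9.36 is a subset of the cross-section at z = 2.64.

entirely on top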